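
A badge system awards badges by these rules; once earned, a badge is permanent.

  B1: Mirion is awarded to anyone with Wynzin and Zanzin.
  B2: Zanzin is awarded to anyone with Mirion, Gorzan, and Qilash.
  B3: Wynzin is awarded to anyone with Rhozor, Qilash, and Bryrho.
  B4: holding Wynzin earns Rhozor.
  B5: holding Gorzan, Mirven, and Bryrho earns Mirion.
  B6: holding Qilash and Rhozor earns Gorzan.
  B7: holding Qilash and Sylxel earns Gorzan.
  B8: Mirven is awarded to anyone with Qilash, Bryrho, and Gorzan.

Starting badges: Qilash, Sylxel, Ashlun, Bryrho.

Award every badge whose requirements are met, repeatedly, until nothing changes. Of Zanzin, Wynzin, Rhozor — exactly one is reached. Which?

With Qilash and Sylxel, Gorzan is earned (B7).
With Qilash, Bryrho, and Gorzan, Mirven is earned (B8).
With Gorzan, Mirven, and Bryrho, Mirion is earned (B5).
With Mirion, Gorzan, and Qilash, Zanzin is earned (B2).
Wynzin would need Rhozor, Qilash, and Bryrho (B3), but Rhozor is never earned. Rhozor would need Wynzin (B4), but Wynzin is never earned.

Zanzin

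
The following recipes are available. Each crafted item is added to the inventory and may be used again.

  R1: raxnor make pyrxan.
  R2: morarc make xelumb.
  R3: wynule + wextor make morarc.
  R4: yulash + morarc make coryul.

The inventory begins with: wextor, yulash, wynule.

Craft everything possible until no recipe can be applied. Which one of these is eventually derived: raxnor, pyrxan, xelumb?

xelumb

wynule + wextor → morarc (R3).
Using R2, morarc makes xelumb.
No rule produces raxnor, and it is not given. pyrxan would need raxnor (R1), but raxnor is never obtained.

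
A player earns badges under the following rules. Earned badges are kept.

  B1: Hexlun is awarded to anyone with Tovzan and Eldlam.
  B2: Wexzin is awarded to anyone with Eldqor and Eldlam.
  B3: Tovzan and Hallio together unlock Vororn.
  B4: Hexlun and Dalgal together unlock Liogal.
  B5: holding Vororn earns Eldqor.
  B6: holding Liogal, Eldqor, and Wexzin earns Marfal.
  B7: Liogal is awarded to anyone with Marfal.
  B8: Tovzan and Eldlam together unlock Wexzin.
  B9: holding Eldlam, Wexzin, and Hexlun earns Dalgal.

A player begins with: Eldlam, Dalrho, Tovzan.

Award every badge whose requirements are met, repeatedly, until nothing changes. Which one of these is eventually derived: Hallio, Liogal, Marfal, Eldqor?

Liogal

With Tovzan and Eldlam, Hexlun is earned (B1).
With Tovzan and Eldlam, Wexzin is earned (B8).
With Eldlam, Wexzin, and Hexlun, Dalgal is earned (B9).
With Hexlun and Dalgal, Liogal is earned (B4).
Marfal would need Liogal, Eldqor, and Wexzin (B6), but Eldqor is never earned. No rule produces Hallio, and it is not given. Eldqor would need Vororn (B5), but Vororn is never earned.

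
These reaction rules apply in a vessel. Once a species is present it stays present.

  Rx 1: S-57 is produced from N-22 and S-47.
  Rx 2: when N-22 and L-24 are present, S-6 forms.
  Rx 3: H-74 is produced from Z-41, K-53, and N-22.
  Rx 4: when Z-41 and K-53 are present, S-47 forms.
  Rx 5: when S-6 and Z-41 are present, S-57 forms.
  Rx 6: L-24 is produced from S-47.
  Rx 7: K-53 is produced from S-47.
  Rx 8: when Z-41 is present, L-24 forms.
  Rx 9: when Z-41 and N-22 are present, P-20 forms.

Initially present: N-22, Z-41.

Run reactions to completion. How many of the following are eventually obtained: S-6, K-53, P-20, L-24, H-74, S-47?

3

Z-41 present → L-24 forms (Rx 8).
Z-41 and N-22 present → P-20 forms (Rx 9).
N-22 and L-24 present → S-6 forms (Rx 2).
S-6: reached.
K-53 would need S-47 (Rx 7), but S-47 never forms.
P-20: reached.
L-24: reached.
H-74 would need Z-41, K-53, and N-22 (Rx 3), but K-53 never forms.
S-47 would need Z-41 and K-53 (Rx 4), but K-53 never forms.
Reached: S-6, P-20, and L-24 — 3 of the 6.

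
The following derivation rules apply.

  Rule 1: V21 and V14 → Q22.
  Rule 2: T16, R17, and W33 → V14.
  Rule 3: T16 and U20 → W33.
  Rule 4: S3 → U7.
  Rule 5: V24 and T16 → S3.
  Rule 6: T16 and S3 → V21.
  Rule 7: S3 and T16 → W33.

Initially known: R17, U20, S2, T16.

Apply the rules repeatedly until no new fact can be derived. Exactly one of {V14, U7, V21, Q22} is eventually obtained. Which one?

T16 and U20 hold, so W33 follows (Rule 3).
From T16, R17, and W33, Rule 2 gives V14.
V21 would need T16 and S3 (Rule 6), but S3 is never established. Q22 would need V21 and V14 (Rule 1), but V21 is never established. U7 would need S3 (Rule 4), but S3 is never established.

V14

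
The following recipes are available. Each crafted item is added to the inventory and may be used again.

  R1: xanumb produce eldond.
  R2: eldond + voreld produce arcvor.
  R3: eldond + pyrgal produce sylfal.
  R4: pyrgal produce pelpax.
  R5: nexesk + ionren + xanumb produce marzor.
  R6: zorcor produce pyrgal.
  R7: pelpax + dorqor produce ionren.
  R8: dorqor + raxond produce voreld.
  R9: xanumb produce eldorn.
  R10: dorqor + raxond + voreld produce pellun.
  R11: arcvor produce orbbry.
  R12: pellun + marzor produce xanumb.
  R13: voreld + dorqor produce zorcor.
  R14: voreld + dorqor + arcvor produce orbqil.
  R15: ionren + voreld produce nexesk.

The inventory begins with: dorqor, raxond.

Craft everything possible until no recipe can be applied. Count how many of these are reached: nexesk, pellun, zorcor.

3

Using R8, dorqor and raxond make voreld.
Using R10, dorqor, raxond, and voreld make pellun.
Using R13, voreld and dorqor make zorcor.
Using R6, zorcor makes pyrgal.
Using R4, pyrgal makes pelpax.
Using R7, pelpax and dorqor make ionren.
ionren + voreld → nexesk (R15).
nexesk: reached.
pellun: reached.
zorcor: reached.
All 3 are reached.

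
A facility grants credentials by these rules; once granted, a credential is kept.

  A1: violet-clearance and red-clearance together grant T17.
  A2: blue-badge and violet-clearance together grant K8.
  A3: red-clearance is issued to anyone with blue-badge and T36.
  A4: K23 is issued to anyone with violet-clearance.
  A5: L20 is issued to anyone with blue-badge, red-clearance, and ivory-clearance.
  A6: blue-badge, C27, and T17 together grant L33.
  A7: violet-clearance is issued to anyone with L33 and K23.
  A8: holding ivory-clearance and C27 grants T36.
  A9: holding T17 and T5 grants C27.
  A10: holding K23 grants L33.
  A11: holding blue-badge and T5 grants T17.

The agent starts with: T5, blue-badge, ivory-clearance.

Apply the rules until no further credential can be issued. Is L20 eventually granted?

Holding blue-badge and T5 grants T17 (A11).
Holding T17 and T5 grants C27 (A9).
Holding ivory-clearance and C27 grants T36 (A8).
Holding blue-badge and T36 grants red-clearance (A3).
Holding blue-badge, red-clearance, and ivory-clearance grants L20 (A5).

Yes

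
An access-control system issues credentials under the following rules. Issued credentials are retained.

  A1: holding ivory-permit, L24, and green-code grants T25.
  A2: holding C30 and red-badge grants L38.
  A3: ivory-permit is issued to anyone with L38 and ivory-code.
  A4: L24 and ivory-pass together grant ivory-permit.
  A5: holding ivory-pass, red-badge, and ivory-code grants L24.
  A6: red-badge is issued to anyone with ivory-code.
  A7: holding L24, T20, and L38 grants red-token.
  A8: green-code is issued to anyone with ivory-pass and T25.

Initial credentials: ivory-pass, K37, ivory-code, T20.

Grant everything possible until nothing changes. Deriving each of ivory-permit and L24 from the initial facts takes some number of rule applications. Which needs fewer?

L24

L24: Holding ivory-code grants red-badge (A6). Holding ivory-pass, red-badge, and ivory-code grants L24 (A5). [2 rule applications]
ivory-permit: Holding ivory-code grants red-badge (A6). Holding ivory-pass, red-badge, and ivory-code grants L24 (A5). Holding L24 and ivory-pass grants ivory-permit (A4). [3 rule applications]
L24 needs fewer.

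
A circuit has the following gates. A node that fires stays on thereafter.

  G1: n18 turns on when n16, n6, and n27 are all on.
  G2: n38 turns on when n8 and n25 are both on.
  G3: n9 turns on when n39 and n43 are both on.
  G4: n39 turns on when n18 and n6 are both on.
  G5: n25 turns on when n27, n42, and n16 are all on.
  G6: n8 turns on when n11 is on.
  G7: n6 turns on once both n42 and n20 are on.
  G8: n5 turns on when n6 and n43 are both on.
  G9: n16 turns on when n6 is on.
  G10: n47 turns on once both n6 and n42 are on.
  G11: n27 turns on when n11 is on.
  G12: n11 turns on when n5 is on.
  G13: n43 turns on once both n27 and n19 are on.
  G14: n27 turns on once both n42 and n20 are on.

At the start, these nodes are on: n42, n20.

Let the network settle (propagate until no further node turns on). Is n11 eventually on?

No

n11 would need n5 (G12), but n5 never turns on.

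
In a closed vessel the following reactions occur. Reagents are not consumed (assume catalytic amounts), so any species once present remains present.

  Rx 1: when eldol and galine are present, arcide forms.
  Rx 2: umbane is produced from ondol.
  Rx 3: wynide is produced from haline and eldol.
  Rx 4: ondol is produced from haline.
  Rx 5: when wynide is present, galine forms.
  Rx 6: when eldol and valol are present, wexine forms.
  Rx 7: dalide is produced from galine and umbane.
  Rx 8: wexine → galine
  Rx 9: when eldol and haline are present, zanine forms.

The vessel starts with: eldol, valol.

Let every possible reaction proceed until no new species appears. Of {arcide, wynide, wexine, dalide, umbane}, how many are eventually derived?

2

eldol and valol present → wexine forms (Rx 6).
wexine present → galine forms (Rx 8).
eldol and galine present → arcide forms (Rx 1).
arcide: reached.
wynide would need haline and eldol (Rx 3), but haline never forms.
wexine: reached.
dalide would need galine and umbane (Rx 7), but umbane never forms.
umbane would need ondol (Rx 2), but ondol never forms.
Reached: arcide and wexine — 2 of the 5.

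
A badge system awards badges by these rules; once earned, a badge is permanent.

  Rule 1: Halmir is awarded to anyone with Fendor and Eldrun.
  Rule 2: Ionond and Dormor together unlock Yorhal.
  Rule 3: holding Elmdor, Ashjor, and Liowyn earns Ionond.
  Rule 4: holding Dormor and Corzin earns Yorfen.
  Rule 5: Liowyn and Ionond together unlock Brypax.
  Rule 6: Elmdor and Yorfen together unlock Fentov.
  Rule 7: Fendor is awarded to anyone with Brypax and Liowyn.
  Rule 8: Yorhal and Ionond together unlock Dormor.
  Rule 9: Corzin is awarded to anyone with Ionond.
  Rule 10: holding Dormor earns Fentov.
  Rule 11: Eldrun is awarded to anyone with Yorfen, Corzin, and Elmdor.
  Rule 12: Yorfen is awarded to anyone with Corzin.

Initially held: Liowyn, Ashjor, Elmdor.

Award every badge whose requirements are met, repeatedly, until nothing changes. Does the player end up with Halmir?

With Elmdor, Ashjor, and Liowyn, Ionond is earned (Rule 3).
With Liowyn and Ionond, Brypax is earned (Rule 5).
With Ionond, Corzin is earned (Rule 9).
With Brypax and Liowyn, Fendor is earned (Rule 7).
With Corzin, Yorfen is earned (Rule 12).
With Yorfen, Corzin, and Elmdor, Eldrun is earned (Rule 11).
With Fendor and Eldrun, Halmir is earned (Rule 1).

Yes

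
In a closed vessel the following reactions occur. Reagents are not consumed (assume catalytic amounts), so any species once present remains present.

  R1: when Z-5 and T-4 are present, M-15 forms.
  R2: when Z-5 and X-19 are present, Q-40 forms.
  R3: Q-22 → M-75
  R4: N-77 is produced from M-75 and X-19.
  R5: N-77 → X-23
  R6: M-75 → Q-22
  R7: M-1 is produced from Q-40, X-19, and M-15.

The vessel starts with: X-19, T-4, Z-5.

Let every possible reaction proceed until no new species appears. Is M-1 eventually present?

Z-5 and X-19 present → Q-40 forms (R2).
Z-5 and T-4 present → M-15 forms (R1).
Q-40, X-19, and M-15 present → M-1 forms (R7).

Yes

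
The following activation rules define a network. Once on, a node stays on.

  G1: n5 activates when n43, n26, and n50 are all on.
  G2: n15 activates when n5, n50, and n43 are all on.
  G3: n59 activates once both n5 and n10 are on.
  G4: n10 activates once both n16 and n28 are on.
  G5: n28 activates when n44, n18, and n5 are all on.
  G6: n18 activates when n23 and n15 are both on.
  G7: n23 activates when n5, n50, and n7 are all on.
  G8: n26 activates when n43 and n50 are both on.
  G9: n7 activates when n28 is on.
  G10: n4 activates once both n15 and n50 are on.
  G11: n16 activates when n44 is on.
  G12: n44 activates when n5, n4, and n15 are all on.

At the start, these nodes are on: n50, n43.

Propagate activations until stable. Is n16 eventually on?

n43 and n50 are on, so n26 activates (G8).
G1: n43, n26, and n50 on → n5 on.
n5, n50, and n43 are on, so n15 activates (G2).
G10: n15 and n50 on → n4 on.
G12: n5, n4, and n15 on → n44 on.
n44 is on, so n16 activates (G11).

Yes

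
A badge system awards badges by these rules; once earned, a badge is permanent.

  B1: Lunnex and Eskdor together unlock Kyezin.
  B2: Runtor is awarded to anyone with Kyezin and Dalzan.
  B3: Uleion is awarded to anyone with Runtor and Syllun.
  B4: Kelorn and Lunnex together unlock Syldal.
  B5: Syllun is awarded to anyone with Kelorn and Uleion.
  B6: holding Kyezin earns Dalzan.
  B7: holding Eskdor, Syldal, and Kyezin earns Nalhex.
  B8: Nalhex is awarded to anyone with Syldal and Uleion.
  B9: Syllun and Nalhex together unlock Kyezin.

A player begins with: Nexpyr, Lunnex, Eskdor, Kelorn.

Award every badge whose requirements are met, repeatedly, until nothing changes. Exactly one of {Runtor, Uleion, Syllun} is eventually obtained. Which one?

Runtor

With Lunnex and Eskdor, Kyezin is earned (B1).
With Kyezin, Dalzan is earned (B6).
With Kyezin and Dalzan, Runtor is earned (B2).
Uleion would need Runtor and Syllun (B3), but Syllun is never earned. Syllun would need Kelorn and Uleion (B5), but Uleion is never earned.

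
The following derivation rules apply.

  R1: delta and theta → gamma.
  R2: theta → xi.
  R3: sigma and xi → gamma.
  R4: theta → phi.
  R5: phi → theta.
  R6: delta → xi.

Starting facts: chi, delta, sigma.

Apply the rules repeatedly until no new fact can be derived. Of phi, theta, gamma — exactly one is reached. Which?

gamma

From delta, R6 gives xi.
From sigma and xi, R3 gives gamma.
phi would need theta (R4), but theta is never established. theta would need phi (R5), but phi is never established.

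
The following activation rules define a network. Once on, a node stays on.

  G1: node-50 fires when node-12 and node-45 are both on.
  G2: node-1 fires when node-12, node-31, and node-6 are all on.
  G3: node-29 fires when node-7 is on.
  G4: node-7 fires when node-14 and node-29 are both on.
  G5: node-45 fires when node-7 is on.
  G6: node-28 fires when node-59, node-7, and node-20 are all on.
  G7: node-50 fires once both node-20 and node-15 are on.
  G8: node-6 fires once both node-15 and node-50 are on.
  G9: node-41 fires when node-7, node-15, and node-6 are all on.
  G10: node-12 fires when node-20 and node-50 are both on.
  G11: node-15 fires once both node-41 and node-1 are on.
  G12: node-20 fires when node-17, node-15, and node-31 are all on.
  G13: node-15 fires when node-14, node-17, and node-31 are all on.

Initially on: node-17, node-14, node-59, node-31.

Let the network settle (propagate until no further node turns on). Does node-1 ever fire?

G13: node-14, node-17, and node-31 on → node-15 on.
node-17, node-15, and node-31 are on, so node-20 fires (G12).
G7: node-20 and node-15 on → node-50 on.
node-20 and node-50 are on, so node-12 fires (G10).
node-15 and node-50 are on, so node-6 fires (G8).
node-12, node-31, and node-6 are on, so node-1 fires (G2).

Yes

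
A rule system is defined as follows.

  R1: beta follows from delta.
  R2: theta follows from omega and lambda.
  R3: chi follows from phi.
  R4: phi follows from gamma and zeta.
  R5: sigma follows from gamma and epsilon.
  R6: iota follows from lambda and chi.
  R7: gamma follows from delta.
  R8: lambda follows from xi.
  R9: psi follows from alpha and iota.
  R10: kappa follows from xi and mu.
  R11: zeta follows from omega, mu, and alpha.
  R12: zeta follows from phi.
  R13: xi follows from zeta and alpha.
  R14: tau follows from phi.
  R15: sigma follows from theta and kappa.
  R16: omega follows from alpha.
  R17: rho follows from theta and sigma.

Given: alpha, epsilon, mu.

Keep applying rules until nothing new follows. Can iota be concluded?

iota would need lambda and chi (R6), but chi is never established.

No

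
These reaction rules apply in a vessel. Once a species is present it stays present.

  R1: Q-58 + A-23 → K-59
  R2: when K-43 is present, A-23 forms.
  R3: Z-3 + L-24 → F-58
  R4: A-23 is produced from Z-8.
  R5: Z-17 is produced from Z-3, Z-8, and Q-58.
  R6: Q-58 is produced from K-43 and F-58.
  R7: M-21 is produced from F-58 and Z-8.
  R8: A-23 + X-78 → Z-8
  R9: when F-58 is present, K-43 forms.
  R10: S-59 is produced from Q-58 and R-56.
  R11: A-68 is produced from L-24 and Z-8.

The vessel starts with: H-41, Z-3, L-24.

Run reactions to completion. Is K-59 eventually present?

Z-3 and L-24 present → F-58 forms (R3).
F-58 present → K-43 forms (R9).
K-43 and F-58 present → Q-58 forms (R6).
K-43 present → A-23 forms (R2).
Q-58 and A-23 present → K-59 forms (R1).

Yes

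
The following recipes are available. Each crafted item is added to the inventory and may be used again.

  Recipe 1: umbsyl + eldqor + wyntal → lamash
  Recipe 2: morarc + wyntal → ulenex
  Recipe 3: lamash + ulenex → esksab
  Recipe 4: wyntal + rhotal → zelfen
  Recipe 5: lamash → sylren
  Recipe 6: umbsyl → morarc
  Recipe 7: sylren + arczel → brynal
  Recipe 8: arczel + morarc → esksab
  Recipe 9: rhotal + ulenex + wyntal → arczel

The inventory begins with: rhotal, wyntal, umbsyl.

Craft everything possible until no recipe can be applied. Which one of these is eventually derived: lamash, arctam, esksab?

Using Recipe 6, umbsyl makes morarc.
Using Recipe 2, morarc and wyntal make ulenex.
rhotal + ulenex + wyntal → arczel (Recipe 9).
arczel + morarc → esksab (Recipe 8).
No rule produces arctam, and it is not given. lamash would need umbsyl, eldqor, and wyntal (Recipe 1), but eldqor is never obtained.

esksab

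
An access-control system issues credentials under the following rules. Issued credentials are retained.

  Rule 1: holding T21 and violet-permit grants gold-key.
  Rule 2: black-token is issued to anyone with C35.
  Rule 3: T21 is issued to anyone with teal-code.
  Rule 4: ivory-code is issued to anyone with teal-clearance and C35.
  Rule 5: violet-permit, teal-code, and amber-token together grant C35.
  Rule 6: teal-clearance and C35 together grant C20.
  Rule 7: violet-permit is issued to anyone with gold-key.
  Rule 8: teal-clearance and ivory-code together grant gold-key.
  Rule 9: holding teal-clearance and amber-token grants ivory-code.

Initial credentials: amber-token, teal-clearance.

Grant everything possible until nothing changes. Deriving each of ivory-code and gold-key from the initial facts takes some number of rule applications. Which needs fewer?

ivory-code

ivory-code: Holding teal-clearance and amber-token grants ivory-code (Rule 9). [1 rule application]
gold-key: Holding teal-clearance and amber-token grants ivory-code (Rule 9). Holding teal-clearance and ivory-code grants gold-key (Rule 8). [2 rule applications]
ivory-code needs fewer.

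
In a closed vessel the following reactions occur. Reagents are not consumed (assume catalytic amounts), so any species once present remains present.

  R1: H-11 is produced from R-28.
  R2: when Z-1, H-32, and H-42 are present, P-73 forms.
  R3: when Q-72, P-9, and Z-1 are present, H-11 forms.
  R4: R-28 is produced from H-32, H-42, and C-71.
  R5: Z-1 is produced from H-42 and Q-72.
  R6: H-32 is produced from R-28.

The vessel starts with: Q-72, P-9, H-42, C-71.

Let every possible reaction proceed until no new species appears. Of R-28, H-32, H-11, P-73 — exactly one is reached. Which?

H-42 and Q-72 present → Z-1 forms (R5).
Q-72, P-9, and Z-1 present → H-11 forms (R3).
H-32 would need R-28 (R6), but R-28 never forms. P-73 would need Z-1, H-32, and H-42 (R2), but H-32 never forms. R-28 would need H-32, H-42, and C-71 (R4), but H-32 never forms.

H-11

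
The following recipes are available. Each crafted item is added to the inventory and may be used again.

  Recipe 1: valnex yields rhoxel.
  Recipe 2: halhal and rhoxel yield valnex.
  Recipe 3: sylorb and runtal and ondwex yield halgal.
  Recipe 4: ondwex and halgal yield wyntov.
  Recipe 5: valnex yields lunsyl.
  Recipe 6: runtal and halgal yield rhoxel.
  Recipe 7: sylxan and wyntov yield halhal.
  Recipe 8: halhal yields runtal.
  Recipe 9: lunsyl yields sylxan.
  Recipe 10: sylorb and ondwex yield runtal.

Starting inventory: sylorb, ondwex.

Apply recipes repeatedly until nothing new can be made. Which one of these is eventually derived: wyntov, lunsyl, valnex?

Using Recipe 10, sylorb and ondwex make runtal.
Using Recipe 3, sylorb, runtal, and ondwex make halgal.
Using Recipe 4, ondwex and halgal make wyntov.
valnex would need halhal and rhoxel (Recipe 2), but halhal is never obtained. lunsyl would need valnex (Recipe 5), but valnex is never obtained.

wyntov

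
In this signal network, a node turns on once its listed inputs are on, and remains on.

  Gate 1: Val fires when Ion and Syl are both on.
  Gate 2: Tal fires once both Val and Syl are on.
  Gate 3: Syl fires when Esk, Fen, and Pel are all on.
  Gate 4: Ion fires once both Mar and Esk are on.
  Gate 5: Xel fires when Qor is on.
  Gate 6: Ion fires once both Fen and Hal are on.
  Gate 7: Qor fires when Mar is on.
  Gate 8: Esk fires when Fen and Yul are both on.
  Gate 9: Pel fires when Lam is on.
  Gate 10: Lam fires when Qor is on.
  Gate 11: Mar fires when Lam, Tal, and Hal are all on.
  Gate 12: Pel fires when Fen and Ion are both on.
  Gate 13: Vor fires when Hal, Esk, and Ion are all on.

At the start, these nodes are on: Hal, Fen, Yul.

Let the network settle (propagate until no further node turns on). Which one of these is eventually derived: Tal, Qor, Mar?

Tal

Gate 6: Fen and Hal on → Ion on.
Fen and Yul are on, so Esk fires (Gate 8).
Gate 12: Fen and Ion on → Pel on.
Esk, Fen, and Pel are on, so Syl fires (Gate 3).
Gate 1: Ion and Syl on → Val on.
Val and Syl are on, so Tal fires (Gate 2).
Qor would need Mar (Gate 7), but Mar never turns on. Mar would need Lam, Tal, and Hal (Gate 11), but Lam never turns on.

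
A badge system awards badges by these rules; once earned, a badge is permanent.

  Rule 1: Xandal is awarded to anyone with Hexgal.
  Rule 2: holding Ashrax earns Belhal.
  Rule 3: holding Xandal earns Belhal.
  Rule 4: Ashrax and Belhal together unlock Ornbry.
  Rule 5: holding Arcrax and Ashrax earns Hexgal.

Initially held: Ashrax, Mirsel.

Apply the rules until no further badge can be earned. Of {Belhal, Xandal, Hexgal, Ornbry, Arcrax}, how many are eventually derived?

2

With Ashrax, Belhal is earned (Rule 2).
With Ashrax and Belhal, Ornbry is earned (Rule 4).
Belhal: reached.
Xandal would need Hexgal (Rule 1), but Hexgal is never earned.
Hexgal would need Arcrax and Ashrax (Rule 5), but Arcrax is never earned.
Ornbry: reached.
No rule produces Arcrax, and it is not given.
Reached: Belhal and Ornbry — 2 of the 5.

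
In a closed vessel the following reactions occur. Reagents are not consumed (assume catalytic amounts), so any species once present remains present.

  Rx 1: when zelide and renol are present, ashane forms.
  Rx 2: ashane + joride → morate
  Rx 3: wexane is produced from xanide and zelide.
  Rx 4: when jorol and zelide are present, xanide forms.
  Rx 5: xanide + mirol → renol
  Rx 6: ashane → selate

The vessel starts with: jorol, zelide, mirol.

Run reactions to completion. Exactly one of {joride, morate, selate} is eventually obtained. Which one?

selate

jorol and zelide present → xanide forms (Rx 4).
xanide and mirol present → renol forms (Rx 5).
zelide and renol present → ashane forms (Rx 1).
ashane present → selate forms (Rx 6).
No rule produces joride, and it is not given. morate would need ashane and joride (Rx 2), but joride never forms.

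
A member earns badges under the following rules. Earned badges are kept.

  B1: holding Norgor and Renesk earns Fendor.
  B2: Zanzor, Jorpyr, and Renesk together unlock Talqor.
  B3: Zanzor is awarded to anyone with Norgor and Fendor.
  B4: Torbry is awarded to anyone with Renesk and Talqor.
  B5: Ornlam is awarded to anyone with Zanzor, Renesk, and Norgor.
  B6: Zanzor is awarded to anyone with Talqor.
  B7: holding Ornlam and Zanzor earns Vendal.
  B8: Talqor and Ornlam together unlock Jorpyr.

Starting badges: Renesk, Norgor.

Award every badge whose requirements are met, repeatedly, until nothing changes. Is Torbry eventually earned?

No

Torbry would need Renesk and Talqor (B4), but Talqor is never earned.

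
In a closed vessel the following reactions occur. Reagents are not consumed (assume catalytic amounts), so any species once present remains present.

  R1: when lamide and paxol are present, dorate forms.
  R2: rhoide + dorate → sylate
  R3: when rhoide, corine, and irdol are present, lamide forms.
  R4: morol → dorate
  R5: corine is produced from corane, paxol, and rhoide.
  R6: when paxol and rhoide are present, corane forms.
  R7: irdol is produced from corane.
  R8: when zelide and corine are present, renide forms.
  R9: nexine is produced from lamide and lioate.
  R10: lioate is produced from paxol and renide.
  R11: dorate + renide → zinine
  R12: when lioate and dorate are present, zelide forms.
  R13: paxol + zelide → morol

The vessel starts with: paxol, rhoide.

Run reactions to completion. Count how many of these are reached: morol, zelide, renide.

0

morol would need paxol and zelide (R13), but zelide never forms.
zelide would need lioate and dorate (R12), but lioate never forms.
renide would need zelide and corine (R8), but zelide never forms.
None of the 3 are reached.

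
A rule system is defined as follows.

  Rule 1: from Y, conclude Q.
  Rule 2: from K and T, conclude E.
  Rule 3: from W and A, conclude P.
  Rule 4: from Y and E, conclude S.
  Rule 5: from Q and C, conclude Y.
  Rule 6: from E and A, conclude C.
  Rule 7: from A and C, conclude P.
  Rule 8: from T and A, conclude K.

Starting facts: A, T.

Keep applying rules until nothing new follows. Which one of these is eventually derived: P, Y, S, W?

P

T and A hold, so K follows (Rule 8).
K and T hold, so E follows (Rule 2).
E and A hold, so C follows (Rule 6).
From A and C, Rule 7 gives P.
Y would need Q and C (Rule 5), but Q is never established. S would need Y and E (Rule 4), but Y is never established. No rule produces W, and it is not given.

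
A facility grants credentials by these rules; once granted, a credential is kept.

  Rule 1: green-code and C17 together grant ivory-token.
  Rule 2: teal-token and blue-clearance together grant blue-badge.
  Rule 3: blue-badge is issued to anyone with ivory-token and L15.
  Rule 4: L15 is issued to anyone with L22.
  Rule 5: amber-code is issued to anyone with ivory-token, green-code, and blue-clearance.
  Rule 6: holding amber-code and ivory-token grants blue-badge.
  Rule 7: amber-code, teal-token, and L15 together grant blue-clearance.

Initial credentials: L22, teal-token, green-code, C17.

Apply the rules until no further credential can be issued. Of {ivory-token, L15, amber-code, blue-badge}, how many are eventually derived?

Holding green-code and C17 grants ivory-token (Rule 1).
Holding L22 grants L15 (Rule 4).
Holding ivory-token and L15 grants blue-badge (Rule 3).
ivory-token: reached.
L15: reached.
amber-code would need ivory-token, green-code, and blue-clearance (Rule 5), but blue-clearance is never granted.
blue-badge: reached.
Reached: ivory-token, L15, and blue-badge — 3 of the 4.

3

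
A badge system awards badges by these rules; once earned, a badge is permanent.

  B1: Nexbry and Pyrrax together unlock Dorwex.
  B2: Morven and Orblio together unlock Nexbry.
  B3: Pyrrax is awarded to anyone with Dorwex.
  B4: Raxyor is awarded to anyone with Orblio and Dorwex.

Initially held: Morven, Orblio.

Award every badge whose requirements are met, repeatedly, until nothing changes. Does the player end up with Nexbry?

With Morven and Orblio, Nexbry is earned (B2).

Yes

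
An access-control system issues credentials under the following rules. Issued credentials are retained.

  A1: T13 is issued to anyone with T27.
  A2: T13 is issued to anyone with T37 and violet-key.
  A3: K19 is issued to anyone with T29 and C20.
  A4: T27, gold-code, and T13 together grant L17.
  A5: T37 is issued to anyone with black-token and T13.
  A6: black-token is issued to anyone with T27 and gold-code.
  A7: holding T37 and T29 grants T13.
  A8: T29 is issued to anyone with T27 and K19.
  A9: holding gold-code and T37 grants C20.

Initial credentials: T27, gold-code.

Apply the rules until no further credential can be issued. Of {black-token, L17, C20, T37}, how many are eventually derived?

4

Holding T27 grants T13 (A1).
Holding T27 and gold-code grants black-token (A6).
Holding T27, gold-code, and T13 grants L17 (A4).
Holding black-token and T13 grants T37 (A5).
Holding gold-code and T37 grants C20 (A9).
black-token: reached.
L17: reached.
C20: reached.
T37: reached.
All 4 are reached.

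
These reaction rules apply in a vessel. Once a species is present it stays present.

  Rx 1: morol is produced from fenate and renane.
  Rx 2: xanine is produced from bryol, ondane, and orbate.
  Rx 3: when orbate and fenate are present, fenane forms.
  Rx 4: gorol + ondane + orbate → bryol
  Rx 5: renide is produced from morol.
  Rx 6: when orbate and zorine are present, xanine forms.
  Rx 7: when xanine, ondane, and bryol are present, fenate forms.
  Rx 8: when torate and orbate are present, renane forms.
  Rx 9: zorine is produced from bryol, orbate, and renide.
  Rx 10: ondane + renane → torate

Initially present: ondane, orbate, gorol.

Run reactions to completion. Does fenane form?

Yes

gorol, ondane, and orbate present → bryol forms (Rx 4).
bryol, ondane, and orbate present → xanine forms (Rx 2).
xanine, ondane, and bryol present → fenate forms (Rx 7).
orbate and fenate present → fenane forms (Rx 3).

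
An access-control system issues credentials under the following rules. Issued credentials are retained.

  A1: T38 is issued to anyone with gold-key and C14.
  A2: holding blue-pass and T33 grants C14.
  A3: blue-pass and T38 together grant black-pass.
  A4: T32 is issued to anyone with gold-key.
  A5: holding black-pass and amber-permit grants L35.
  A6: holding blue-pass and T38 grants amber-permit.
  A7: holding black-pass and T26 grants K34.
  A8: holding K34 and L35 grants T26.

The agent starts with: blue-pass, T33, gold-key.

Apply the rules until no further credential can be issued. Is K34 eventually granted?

No

K34 would need black-pass and T26 (A7), but T26 is never granted.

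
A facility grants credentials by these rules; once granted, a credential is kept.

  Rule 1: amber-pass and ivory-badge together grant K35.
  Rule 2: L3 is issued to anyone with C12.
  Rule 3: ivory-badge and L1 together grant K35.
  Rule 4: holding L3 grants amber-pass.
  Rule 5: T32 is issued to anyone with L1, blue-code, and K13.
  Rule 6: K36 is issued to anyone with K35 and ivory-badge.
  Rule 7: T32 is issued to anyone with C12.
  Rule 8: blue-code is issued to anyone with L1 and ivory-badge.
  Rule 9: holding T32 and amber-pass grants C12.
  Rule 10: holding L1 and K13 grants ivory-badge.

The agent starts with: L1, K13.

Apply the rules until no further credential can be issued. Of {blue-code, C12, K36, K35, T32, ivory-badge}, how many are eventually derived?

5

Holding L1 and K13 grants ivory-badge (Rule 10).
Holding ivory-badge and L1 grants K35 (Rule 3).
Holding L1 and ivory-badge grants blue-code (Rule 8).
Holding K35 and ivory-badge grants K36 (Rule 6).
Holding L1, blue-code, and K13 grants T32 (Rule 5).
blue-code: reached.
C12 would need T32 and amber-pass (Rule 9), but amber-pass is never granted.
K36: reached.
K35: reached.
T32: reached.
ivory-badge: reached.
Reached: blue-code, K36, K35, T32, and ivory-badge — 5 of the 6.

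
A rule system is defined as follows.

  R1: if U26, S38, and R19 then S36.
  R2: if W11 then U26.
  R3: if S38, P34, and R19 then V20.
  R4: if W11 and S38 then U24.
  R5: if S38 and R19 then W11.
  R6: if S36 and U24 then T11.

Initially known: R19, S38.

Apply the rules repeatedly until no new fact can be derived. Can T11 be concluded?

From S38 and R19, R5 gives W11.
From W11, R2 gives U26.
From W11 and S38, R4 gives U24.
From U26, S38, and R19, R1 gives S36.
S36 and U24 hold, so T11 follows (R6).

Yes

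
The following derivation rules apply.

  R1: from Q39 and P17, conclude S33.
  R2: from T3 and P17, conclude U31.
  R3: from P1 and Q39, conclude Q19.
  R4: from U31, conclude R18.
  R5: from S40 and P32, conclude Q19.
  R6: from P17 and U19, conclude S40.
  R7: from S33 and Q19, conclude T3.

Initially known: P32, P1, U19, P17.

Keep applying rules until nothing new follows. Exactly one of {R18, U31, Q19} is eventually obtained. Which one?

Q19

From P17 and U19, R6 gives S40.
From S40 and P32, R5 gives Q19.
R18 would need U31 (R4), but U31 is never established. U31 would need T3 and P17 (R2), but T3 is never established.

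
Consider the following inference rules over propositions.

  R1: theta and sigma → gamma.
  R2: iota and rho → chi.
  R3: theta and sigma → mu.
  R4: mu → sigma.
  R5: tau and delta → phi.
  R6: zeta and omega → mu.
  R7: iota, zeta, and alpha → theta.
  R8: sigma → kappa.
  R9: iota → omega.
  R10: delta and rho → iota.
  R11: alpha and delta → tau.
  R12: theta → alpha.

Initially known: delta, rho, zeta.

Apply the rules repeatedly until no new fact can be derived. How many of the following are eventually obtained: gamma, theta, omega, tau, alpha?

delta and rho hold, so iota follows (R10).
iota holds, so omega follows (R9).
gamma would need theta and sigma (R1), but theta is never established.
theta would need iota, zeta, and alpha (R7), but alpha is never established.
omega: reached.
tau would need alpha and delta (R11), but alpha is never established.
alpha would need theta (R12), but theta is never established.
Reached: omega — 1 of the 5.

1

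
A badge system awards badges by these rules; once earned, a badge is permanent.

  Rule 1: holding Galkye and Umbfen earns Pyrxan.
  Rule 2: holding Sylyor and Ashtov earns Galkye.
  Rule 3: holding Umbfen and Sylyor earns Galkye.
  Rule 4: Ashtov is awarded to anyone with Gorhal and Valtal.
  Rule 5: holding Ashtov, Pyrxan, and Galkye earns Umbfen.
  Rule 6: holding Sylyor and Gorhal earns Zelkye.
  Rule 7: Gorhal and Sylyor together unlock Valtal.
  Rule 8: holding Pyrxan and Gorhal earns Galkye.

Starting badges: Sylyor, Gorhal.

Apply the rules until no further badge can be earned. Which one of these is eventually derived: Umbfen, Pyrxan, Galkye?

Galkye

With Gorhal and Sylyor, Valtal is earned (Rule 7).
With Gorhal and Valtal, Ashtov is earned (Rule 4).
With Sylyor and Ashtov, Galkye is earned (Rule 2).
Pyrxan would need Galkye and Umbfen (Rule 1), but Umbfen is never earned. Umbfen would need Ashtov, Pyrxan, and Galkye (Rule 5), but Pyrxan is never earned.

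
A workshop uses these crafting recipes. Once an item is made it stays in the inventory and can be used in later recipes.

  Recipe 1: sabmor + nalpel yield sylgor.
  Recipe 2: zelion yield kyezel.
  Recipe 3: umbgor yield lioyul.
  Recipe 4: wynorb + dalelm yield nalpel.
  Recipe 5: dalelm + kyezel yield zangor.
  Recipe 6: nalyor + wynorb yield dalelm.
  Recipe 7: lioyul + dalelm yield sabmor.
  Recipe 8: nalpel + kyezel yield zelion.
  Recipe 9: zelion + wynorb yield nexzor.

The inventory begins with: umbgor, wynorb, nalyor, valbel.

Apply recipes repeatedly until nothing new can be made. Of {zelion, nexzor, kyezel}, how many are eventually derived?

0

zelion would need nalpel and kyezel (Recipe 8), but kyezel is never obtained.
nexzor would need zelion and wynorb (Recipe 9), but zelion is never obtained.
kyezel would need zelion (Recipe 2), but zelion is never obtained.
None of the 3 are reached.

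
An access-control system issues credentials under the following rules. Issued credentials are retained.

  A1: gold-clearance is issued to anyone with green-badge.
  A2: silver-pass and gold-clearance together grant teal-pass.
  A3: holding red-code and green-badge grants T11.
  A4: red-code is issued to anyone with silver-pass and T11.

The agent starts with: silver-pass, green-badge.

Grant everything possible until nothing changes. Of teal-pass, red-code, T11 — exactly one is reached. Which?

teal-pass

Holding green-badge grants gold-clearance (A1).
Holding silver-pass and gold-clearance grants teal-pass (A2).
T11 would need red-code and green-badge (A3), but red-code is never granted. red-code would need silver-pass and T11 (A4), but T11 is never granted.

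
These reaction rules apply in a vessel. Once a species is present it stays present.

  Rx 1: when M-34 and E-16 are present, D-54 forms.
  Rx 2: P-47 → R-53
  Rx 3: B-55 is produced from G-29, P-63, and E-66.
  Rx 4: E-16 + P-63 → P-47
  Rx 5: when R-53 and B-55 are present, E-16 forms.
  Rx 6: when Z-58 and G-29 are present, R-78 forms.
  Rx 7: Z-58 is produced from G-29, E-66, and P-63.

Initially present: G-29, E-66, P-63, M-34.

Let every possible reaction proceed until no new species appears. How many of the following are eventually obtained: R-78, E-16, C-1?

1

G-29, E-66, and P-63 present → Z-58 forms (Rx 7).
Z-58 and G-29 present → R-78 forms (Rx 6).
R-78: reached.
E-16 would need R-53 and B-55 (Rx 5), but R-53 never forms.
No rule produces C-1, and it is not given.
Reached: R-78 — 1 of the 3.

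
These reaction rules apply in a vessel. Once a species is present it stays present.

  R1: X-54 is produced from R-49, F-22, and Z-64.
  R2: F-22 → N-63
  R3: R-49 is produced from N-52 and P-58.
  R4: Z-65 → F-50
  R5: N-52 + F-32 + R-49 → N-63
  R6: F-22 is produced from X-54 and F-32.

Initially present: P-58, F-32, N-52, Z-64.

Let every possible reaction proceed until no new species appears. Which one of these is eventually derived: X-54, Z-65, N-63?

N-52 and P-58 present → R-49 forms (R3).
N-52, F-32, and R-49 present → N-63 forms (R5).
X-54 would need R-49, F-22, and Z-64 (R1), but F-22 never forms. No rule produces Z-65, and it is not given.

N-63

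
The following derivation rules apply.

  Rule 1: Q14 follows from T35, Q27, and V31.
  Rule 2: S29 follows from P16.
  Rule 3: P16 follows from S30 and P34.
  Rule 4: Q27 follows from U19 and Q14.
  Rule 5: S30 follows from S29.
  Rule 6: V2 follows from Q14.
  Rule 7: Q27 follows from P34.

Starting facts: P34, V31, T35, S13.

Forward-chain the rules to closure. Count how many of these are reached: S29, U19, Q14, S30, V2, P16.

P34 holds, so Q27 follows (Rule 7).
T35, Q27, and V31 hold, so Q14 follows (Rule 1).
Q14 holds, so V2 follows (Rule 6).
S29 would need P16 (Rule 2), but P16 is never established.
No rule produces U19, and it is not given.
Q14: reached.
S30 would need S29 (Rule 5), but S29 is never established.
V2: reached.
P16 would need S30 and P34 (Rule 3), but S30 is never established.
Reached: Q14 and V2 — 2 of the 6.

2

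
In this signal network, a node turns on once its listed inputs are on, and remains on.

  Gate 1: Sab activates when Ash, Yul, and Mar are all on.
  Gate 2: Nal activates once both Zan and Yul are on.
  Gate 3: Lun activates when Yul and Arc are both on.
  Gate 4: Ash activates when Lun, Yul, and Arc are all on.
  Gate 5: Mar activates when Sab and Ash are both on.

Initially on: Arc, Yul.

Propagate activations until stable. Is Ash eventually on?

Yul and Arc are on, so Lun activates (Gate 3).
Gate 4: Lun, Yul, and Arc on → Ash on.

Yes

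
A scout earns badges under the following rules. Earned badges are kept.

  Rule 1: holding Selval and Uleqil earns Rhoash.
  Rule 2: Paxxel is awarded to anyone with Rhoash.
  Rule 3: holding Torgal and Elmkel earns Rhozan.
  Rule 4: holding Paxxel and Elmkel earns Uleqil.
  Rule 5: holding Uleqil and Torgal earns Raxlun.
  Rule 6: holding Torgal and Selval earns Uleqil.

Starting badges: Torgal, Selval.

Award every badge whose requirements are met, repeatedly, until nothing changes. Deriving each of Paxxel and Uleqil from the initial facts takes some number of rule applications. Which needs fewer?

Uleqil

Uleqil: With Torgal and Selval, Uleqil is earned (Rule 6). [1 rule application]
Paxxel: With Torgal and Selval, Uleqil is earned (Rule 6). With Selval and Uleqil, Rhoash is earned (Rule 1). With Rhoash, Paxxel is earned (Rule 2). [3 rule applications]
Uleqil needs fewer.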